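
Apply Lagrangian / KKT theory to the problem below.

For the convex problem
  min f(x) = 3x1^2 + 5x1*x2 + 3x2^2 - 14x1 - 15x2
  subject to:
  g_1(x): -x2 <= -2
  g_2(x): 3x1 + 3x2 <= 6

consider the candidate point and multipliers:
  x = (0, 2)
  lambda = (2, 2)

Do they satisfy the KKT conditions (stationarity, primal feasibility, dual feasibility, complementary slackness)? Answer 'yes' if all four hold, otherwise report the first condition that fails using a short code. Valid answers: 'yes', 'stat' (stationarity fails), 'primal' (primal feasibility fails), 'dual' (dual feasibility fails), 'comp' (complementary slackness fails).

Gradient of f: grad f(x) = Q x + c = (-4, -3)
Constraint values g_i(x) = a_i^T x - b_i:
  g_1((0, 2)) = 0
  g_2((0, 2)) = 0
Stationarity residual: grad f(x) + sum_i lambda_i a_i = (2, 1)
  -> stationarity FAILS
Primal feasibility (all g_i <= 0): OK
Dual feasibility (all lambda_i >= 0): OK
Complementary slackness (lambda_i * g_i(x) = 0 for all i): OK

Verdict: the first failing condition is stationarity -> stat.

stat


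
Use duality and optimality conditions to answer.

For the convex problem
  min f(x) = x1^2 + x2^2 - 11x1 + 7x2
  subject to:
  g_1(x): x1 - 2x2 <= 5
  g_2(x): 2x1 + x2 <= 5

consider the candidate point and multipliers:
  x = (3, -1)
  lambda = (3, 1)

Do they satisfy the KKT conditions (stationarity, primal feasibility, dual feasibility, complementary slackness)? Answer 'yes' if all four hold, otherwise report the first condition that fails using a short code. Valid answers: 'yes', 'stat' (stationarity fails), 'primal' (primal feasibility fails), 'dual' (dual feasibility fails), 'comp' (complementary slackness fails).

Gradient of f: grad f(x) = Q x + c = (-5, 5)
Constraint values g_i(x) = a_i^T x - b_i:
  g_1((3, -1)) = 0
  g_2((3, -1)) = 0
Stationarity residual: grad f(x) + sum_i lambda_i a_i = (0, 0)
  -> stationarity OK
Primal feasibility (all g_i <= 0): OK
Dual feasibility (all lambda_i >= 0): OK
Complementary slackness (lambda_i * g_i(x) = 0 for all i): OK

Verdict: yes, KKT holds.

yes


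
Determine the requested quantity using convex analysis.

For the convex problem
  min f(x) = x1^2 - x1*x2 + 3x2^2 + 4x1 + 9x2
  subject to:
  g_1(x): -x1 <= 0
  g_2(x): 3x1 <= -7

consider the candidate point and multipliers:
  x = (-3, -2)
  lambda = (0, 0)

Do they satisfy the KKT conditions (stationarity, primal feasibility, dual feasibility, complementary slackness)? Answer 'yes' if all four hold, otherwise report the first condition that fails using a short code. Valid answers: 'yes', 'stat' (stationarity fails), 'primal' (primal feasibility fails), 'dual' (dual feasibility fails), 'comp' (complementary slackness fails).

Gradient of f: grad f(x) = Q x + c = (0, 0)
Constraint values g_i(x) = a_i^T x - b_i:
  g_1((-3, -2)) = 3
  g_2((-3, -2)) = -2
Stationarity residual: grad f(x) + sum_i lambda_i a_i = (0, 0)
  -> stationarity OK
Primal feasibility (all g_i <= 0): FAILS
Dual feasibility (all lambda_i >= 0): OK
Complementary slackness (lambda_i * g_i(x) = 0 for all i): OK

Verdict: the first failing condition is primal_feasibility -> primal.

primal


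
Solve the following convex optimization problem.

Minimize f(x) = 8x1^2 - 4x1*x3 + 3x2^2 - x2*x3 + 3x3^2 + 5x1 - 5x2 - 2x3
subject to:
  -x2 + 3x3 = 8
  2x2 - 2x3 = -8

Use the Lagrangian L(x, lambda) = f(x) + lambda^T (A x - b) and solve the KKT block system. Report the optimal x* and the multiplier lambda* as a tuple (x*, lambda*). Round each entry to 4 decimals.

Form the Lagrangian:
  L(x, lambda) = (1/2) x^T Q x + c^T x + lambda^T (A x - b)
Stationarity (grad_x L = 0): Q x + c + A^T lambda = 0.
Primal feasibility: A x = b.

This gives the KKT block system:
  [ Q   A^T ] [ x     ]   [-c ]
  [ A    0  ] [ lambda ] = [ b ]

Solving the linear system:
  x*      = (0.1875, -2, 2)
  lambda* = (3.875, 11.4375)
  f(x*)   = 33.7187

x* = (0.1875, -2, 2), lambda* = (3.875, 11.4375)


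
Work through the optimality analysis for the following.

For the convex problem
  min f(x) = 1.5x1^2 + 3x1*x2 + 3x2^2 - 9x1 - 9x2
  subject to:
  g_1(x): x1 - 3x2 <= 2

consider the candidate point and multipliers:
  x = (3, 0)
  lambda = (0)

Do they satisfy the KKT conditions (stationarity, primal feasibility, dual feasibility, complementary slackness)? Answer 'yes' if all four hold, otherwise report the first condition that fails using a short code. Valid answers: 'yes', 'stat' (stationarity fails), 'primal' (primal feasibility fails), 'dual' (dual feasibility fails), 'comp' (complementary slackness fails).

Gradient of f: grad f(x) = Q x + c = (0, 0)
Constraint values g_i(x) = a_i^T x - b_i:
  g_1((3, 0)) = 1
Stationarity residual: grad f(x) + sum_i lambda_i a_i = (0, 0)
  -> stationarity OK
Primal feasibility (all g_i <= 0): FAILS
Dual feasibility (all lambda_i >= 0): OK
Complementary slackness (lambda_i * g_i(x) = 0 for all i): OK

Verdict: the first failing condition is primal_feasibility -> primal.

primal


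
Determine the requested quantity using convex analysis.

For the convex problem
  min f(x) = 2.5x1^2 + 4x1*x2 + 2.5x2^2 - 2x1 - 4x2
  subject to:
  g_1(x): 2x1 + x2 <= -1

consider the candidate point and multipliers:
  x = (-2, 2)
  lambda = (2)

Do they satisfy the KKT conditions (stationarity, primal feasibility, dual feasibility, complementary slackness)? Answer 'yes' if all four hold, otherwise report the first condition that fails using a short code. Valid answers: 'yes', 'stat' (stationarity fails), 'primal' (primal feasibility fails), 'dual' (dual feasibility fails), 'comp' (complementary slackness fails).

Gradient of f: grad f(x) = Q x + c = (-4, -2)
Constraint values g_i(x) = a_i^T x - b_i:
  g_1((-2, 2)) = -1
Stationarity residual: grad f(x) + sum_i lambda_i a_i = (0, 0)
  -> stationarity OK
Primal feasibility (all g_i <= 0): OK
Dual feasibility (all lambda_i >= 0): OK
Complementary slackness (lambda_i * g_i(x) = 0 for all i): FAILS

Verdict: the first failing condition is complementary_slackness -> comp.

comp


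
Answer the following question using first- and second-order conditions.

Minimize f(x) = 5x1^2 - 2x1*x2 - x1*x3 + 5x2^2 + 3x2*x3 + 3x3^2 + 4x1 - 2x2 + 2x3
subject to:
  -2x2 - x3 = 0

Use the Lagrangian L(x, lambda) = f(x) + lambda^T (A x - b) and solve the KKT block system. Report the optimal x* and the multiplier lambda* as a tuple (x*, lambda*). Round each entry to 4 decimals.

Form the Lagrangian:
  L(x, lambda) = (1/2) x^T Q x + c^T x + lambda^T (A x - b)
Stationarity (grad_x L = 0): Q x + c + A^T lambda = 0.
Primal feasibility: A x = b.

This gives the KKT block system:
  [ Q   A^T ] [ x     ]   [-c ]
  [ A    0  ] [ lambda ] = [ b ]

Solving the linear system:
  x*      = (-0.4, 0.2727, -0.5455)
  lambda* = (-0.0545)
  f(x*)   = -1.6182

x* = (-0.4, 0.2727, -0.5455), lambda* = (-0.0545)


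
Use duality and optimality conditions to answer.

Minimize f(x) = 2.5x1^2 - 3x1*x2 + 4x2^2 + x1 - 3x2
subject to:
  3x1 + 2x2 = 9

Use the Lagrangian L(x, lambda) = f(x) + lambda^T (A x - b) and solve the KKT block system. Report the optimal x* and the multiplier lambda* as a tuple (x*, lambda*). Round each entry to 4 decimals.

Form the Lagrangian:
  L(x, lambda) = (1/2) x^T Q x + c^T x + lambda^T (A x - b)
Stationarity (grad_x L = 0): Q x + c + A^T lambda = 0.
Primal feasibility: A x = b.

This gives the KKT block system:
  [ Q   A^T ] [ x     ]   [-c ]
  [ A    0  ] [ lambda ] = [ b ]

Solving the linear system:
  x*      = (1.9375, 1.5937)
  lambda* = (-1.9687)
  f(x*)   = 7.4375

x* = (1.9375, 1.5937), lambda* = (-1.9687)


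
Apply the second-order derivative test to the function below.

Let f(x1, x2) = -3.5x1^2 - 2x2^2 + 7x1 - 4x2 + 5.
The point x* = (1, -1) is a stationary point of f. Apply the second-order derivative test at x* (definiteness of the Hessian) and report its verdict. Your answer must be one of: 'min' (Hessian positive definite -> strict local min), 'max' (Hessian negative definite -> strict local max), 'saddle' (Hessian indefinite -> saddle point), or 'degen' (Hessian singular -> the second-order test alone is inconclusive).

Compute the Hessian H = grad^2 f:
  H = [[-7, 0], [0, -4]]
Verify stationarity: grad f(x*) = H x* + g = (0, 0).
Eigenvalues of H: -7, -4.
Both eigenvalues < 0, so H is negative definite -> x* is a strict local max.

max


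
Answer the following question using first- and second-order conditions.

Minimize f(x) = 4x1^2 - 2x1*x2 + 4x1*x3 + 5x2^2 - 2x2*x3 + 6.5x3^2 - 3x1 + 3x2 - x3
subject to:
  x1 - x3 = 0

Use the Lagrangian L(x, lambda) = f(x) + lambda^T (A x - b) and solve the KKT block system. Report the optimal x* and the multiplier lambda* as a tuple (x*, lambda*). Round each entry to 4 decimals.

Form the Lagrangian:
  L(x, lambda) = (1/2) x^T Q x + c^T x + lambda^T (A x - b)
Stationarity (grad_x L = 0): Q x + c + A^T lambda = 0.
Primal feasibility: A x = b.

This gives the KKT block system:
  [ Q   A^T ] [ x     ]   [-c ]
  [ A    0  ] [ lambda ] = [ b ]

Solving the linear system:
  x*      = (0.1022, -0.2591, 0.1022)
  lambda* = (1.2555)
  f(x*)   = -0.5931

x* = (0.1022, -0.2591, 0.1022), lambda* = (1.2555)


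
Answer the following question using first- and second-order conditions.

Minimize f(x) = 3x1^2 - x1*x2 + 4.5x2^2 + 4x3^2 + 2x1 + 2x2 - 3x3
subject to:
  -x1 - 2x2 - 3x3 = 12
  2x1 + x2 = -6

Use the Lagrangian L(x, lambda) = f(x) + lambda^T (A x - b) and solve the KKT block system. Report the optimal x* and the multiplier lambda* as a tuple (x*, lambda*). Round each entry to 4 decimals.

Form the Lagrangian:
  L(x, lambda) = (1/2) x^T Q x + c^T x + lambda^T (A x - b)
Stationarity (grad_x L = 0): Q x + c + A^T lambda = 0.
Primal feasibility: A x = b.

This gives the KKT block system:
  [ Q   A^T ] [ x     ]   [-c ]
  [ A    0  ] [ lambda ] = [ b ]

Solving the linear system:
  x*      = (-2.0185, -1.963, -2.0185)
  lambda* = (-6.3827, 0.8827)
  f(x*)   = 39.9907

x* = (-2.0185, -1.963, -2.0185), lambda* = (-6.3827, 0.8827)


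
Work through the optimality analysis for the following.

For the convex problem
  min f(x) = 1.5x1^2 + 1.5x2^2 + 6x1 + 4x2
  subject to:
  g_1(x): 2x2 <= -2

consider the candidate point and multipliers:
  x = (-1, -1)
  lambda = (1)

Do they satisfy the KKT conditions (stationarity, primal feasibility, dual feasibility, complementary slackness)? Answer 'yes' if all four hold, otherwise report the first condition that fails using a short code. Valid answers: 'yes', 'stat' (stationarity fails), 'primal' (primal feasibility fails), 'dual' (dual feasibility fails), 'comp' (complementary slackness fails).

Gradient of f: grad f(x) = Q x + c = (3, 1)
Constraint values g_i(x) = a_i^T x - b_i:
  g_1((-1, -1)) = 0
Stationarity residual: grad f(x) + sum_i lambda_i a_i = (3, 3)
  -> stationarity FAILS
Primal feasibility (all g_i <= 0): OK
Dual feasibility (all lambda_i >= 0): OK
Complementary slackness (lambda_i * g_i(x) = 0 for all i): OK

Verdict: the first failing condition is stationarity -> stat.

stat


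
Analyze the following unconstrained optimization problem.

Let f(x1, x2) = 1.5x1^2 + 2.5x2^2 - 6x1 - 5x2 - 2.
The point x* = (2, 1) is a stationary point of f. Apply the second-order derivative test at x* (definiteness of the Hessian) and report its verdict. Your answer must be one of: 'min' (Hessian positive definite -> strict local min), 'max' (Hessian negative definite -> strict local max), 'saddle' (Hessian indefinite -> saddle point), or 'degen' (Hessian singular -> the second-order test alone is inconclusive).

Compute the Hessian H = grad^2 f:
  H = [[3, 0], [0, 5]]
Verify stationarity: grad f(x*) = H x* + g = (0, 0).
Eigenvalues of H: 3, 5.
Both eigenvalues > 0, so H is positive definite -> x* is a strict local min.

min


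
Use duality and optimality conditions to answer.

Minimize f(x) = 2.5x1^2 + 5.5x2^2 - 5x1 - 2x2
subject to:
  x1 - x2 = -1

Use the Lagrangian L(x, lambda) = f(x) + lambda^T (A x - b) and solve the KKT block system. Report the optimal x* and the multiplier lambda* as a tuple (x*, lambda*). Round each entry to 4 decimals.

Form the Lagrangian:
  L(x, lambda) = (1/2) x^T Q x + c^T x + lambda^T (A x - b)
Stationarity (grad_x L = 0): Q x + c + A^T lambda = 0.
Primal feasibility: A x = b.

This gives the KKT block system:
  [ Q   A^T ] [ x     ]   [-c ]
  [ A    0  ] [ lambda ] = [ b ]

Solving the linear system:
  x*      = (-0.25, 0.75)
  lambda* = (6.25)
  f(x*)   = 3

x* = (-0.25, 0.75), lambda* = (6.25)


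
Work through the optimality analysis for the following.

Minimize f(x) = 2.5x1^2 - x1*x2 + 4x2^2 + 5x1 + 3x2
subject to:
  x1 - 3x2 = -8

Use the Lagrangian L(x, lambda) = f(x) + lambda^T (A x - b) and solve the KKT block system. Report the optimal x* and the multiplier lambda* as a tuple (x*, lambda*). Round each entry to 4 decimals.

Form the Lagrangian:
  L(x, lambda) = (1/2) x^T Q x + c^T x + lambda^T (A x - b)
Stationarity (grad_x L = 0): Q x + c + A^T lambda = 0.
Primal feasibility: A x = b.

This gives the KKT block system:
  [ Q   A^T ] [ x     ]   [-c ]
  [ A    0  ] [ lambda ] = [ b ]

Solving the linear system:
  x*      = (-2, 2)
  lambda* = (7)
  f(x*)   = 26

x* = (-2, 2), lambda* = (7)


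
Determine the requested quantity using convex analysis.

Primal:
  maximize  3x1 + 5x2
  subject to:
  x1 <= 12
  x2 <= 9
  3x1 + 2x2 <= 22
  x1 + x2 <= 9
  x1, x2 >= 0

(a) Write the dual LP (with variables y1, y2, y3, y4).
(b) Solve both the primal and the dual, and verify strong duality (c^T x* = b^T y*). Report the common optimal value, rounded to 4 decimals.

The standard primal-dual pair for 'max c^T x s.t. A x <= b, x >= 0' is:
  Dual:  min b^T y  s.t.  A^T y >= c,  y >= 0.

So the dual LP is:
  minimize  12y1 + 9y2 + 22y3 + 9y4
  subject to:
    y1 + 3y3 + y4 >= 3
    y2 + 2y3 + y4 >= 5
    y1, y2, y3, y4 >= 0

Solving the primal: x* = (0, 9).
  primal value c^T x* = 45.
Solving the dual: y* = (0, 2, 0, 3).
  dual value b^T y* = 45.
Strong duality: c^T x* = b^T y*. Confirmed.

45


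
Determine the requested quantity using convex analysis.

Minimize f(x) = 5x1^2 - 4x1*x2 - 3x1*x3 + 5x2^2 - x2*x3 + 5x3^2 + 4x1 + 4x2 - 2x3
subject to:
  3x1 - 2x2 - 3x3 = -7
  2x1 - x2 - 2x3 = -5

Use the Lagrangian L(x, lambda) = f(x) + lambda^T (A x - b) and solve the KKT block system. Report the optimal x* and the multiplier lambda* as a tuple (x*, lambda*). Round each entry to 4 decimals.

Form the Lagrangian:
  L(x, lambda) = (1/2) x^T Q x + c^T x + lambda^T (A x - b)
Stationarity (grad_x L = 0): Q x + c + A^T lambda = 0.
Primal feasibility: A x = b.

This gives the KKT block system:
  [ Q   A^T ] [ x     ]   [-c ]
  [ A    0  ] [ lambda ] = [ b ]

Solving the linear system:
  x*      = (-2, -1, 1)
  lambda* = (-13, 27)
  f(x*)   = 15

x* = (-2, -1, 1), lambda* = (-13, 27)


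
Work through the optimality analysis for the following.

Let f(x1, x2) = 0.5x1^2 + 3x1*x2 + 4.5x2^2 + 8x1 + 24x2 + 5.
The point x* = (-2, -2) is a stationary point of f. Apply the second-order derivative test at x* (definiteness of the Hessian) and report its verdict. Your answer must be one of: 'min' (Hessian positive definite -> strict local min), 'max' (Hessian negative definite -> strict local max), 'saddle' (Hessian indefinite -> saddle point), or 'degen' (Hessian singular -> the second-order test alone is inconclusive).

Compute the Hessian H = grad^2 f:
  H = [[1, 3], [3, 9]]
Verify stationarity: grad f(x*) = H x* + g = (0, 0).
Eigenvalues of H: 0, 10.
H has a zero eigenvalue (singular; positive semidefinite but not definite), so H is neither positive definite, negative definite, nor indefinite. The second-order test alone is inconclusive -> degen.
(Indeed, f is constant along the null direction of H through x*, so x* is not a strict local extremum.)

degen


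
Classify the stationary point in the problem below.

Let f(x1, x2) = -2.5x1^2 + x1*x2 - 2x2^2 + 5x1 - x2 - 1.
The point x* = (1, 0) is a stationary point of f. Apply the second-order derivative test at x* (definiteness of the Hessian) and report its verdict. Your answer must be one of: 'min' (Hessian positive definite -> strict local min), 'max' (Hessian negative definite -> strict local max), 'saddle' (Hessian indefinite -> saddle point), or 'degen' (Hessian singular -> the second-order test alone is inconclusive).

Compute the Hessian H = grad^2 f:
  H = [[-5, 1], [1, -4]]
Verify stationarity: grad f(x*) = H x* + g = (0, 0).
Eigenvalues of H: -5.618, -3.382.
Both eigenvalues < 0, so H is negative definite -> x* is a strict local max.

max


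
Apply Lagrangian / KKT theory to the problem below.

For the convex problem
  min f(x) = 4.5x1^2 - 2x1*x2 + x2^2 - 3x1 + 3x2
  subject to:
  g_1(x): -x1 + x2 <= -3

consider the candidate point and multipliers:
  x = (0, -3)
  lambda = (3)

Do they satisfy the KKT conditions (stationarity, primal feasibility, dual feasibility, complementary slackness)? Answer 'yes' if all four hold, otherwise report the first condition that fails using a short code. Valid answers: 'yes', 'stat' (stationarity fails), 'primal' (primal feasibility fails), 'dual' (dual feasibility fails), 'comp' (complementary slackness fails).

Gradient of f: grad f(x) = Q x + c = (3, -3)
Constraint values g_i(x) = a_i^T x - b_i:
  g_1((0, -3)) = 0
Stationarity residual: grad f(x) + sum_i lambda_i a_i = (0, 0)
  -> stationarity OK
Primal feasibility (all g_i <= 0): OK
Dual feasibility (all lambda_i >= 0): OK
Complementary slackness (lambda_i * g_i(x) = 0 for all i): OK

Verdict: yes, KKT holds.

yes


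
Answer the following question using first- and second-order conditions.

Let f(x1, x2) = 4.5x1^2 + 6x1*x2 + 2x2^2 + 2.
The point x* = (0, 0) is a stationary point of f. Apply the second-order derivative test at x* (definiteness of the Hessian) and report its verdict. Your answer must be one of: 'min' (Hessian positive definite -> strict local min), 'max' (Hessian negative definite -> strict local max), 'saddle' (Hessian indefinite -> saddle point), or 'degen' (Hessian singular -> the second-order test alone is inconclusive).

Compute the Hessian H = grad^2 f:
  H = [[9, 6], [6, 4]]
Verify stationarity: grad f(x*) = H x* + g = (0, 0).
Eigenvalues of H: 0, 13.
H has a zero eigenvalue (singular; positive semidefinite but not definite), so H is neither positive definite, negative definite, nor indefinite. The second-order test alone is inconclusive -> degen.
(Indeed, f is constant along the null direction of H through x*, so x* is not a strict local extremum.)

degen


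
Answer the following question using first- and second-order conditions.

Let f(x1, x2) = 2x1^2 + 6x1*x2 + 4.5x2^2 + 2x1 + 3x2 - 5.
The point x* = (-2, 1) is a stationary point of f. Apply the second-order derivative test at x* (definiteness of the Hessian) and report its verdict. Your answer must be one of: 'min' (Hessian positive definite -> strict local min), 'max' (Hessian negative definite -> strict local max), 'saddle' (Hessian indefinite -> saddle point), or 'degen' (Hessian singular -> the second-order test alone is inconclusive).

Compute the Hessian H = grad^2 f:
  H = [[4, 6], [6, 9]]
Verify stationarity: grad f(x*) = H x* + g = (0, 0).
Eigenvalues of H: 0, 13.
H has a zero eigenvalue (singular; positive semidefinite but not definite), so H is neither positive definite, negative definite, nor indefinite. The second-order test alone is inconclusive -> degen.
(Indeed, f is constant along the null direction of H through x*, so x* is not a strict local extremum.)

degen


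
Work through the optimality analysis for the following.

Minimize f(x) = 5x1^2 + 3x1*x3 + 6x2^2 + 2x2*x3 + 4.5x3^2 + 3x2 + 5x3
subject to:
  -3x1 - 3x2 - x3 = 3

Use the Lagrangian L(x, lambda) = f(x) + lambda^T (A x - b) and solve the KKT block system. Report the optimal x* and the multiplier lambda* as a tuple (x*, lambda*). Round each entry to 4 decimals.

Form the Lagrangian:
  L(x, lambda) = (1/2) x^T Q x + c^T x + lambda^T (A x - b)
Stationarity (grad_x L = 0): Q x + c + A^T lambda = 0.
Primal feasibility: A x = b.

This gives the KKT block system:
  [ Q   A^T ] [ x     ]   [-c ]
  [ A    0  ] [ lambda ] = [ b ]

Solving the linear system:
  x*      = (-0.2948, -0.5376, -0.5029)
  lambda* = (-1.4855)
  f(x*)   = 0.1647

x* = (-0.2948, -0.5376, -0.5029), lambda* = (-1.4855)


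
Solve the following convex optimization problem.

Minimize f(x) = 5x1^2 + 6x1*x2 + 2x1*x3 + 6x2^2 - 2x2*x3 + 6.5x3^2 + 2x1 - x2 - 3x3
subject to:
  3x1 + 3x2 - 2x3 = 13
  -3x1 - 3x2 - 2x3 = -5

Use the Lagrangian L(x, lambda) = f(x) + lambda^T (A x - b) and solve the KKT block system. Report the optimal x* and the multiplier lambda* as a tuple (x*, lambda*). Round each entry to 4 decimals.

Form the Lagrangian:
  L(x, lambda) = (1/2) x^T Q x + c^T x + lambda^T (A x - b)
Stationarity (grad_x L = 0): Q x + c + A^T lambda = 0.
Primal feasibility: A x = b.

This gives the KKT block system:
  [ Q   A^T ] [ x     ]   [-c ]
  [ A    0  ] [ lambda ] = [ b ]

Solving the linear system:
  x*      = (2.3, 0.7, -2)
  lambda* = (-10.65, -2.25)
  f(x*)   = 68.55

x* = (2.3, 0.7, -2), lambda* = (-10.65, -2.25)


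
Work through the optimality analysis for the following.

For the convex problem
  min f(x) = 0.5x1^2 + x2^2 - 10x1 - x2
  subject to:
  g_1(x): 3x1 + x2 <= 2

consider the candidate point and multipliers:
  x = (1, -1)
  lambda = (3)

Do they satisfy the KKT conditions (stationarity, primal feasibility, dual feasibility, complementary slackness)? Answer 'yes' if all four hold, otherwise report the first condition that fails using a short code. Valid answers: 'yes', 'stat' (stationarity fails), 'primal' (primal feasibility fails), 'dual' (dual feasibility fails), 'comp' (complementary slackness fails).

Gradient of f: grad f(x) = Q x + c = (-9, -3)
Constraint values g_i(x) = a_i^T x - b_i:
  g_1((1, -1)) = 0
Stationarity residual: grad f(x) + sum_i lambda_i a_i = (0, 0)
  -> stationarity OK
Primal feasibility (all g_i <= 0): OK
Dual feasibility (all lambda_i >= 0): OK
Complementary slackness (lambda_i * g_i(x) = 0 for all i): OK

Verdict: yes, KKT holds.

yes


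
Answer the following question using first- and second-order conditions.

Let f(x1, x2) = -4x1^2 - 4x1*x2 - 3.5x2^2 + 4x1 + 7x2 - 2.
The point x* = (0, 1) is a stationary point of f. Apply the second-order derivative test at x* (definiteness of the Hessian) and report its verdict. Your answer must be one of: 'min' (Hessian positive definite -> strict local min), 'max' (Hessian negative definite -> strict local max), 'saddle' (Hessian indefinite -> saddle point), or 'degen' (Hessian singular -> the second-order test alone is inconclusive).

Compute the Hessian H = grad^2 f:
  H = [[-8, -4], [-4, -7]]
Verify stationarity: grad f(x*) = H x* + g = (0, 0).
Eigenvalues of H: -11.5311, -3.4689.
Both eigenvalues < 0, so H is negative definite -> x* is a strict local max.

max


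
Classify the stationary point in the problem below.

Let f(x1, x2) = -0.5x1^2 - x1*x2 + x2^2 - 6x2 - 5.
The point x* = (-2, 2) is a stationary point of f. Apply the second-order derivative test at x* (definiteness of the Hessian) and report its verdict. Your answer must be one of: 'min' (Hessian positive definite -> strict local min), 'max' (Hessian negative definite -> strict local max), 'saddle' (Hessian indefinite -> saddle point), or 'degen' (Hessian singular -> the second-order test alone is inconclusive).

Compute the Hessian H = grad^2 f:
  H = [[-1, -1], [-1, 2]]
Verify stationarity: grad f(x*) = H x* + g = (0, 0).
Eigenvalues of H: -1.3028, 2.3028.
Eigenvalues have mixed signs, so H is indefinite -> x* is a saddle point.

saddle


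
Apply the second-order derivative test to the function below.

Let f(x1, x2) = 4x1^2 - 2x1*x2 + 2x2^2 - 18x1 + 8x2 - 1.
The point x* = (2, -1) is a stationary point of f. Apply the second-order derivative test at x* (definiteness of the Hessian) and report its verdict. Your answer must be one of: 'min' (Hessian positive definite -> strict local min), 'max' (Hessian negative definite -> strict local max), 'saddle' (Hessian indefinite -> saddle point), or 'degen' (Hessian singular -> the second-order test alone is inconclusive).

Compute the Hessian H = grad^2 f:
  H = [[8, -2], [-2, 4]]
Verify stationarity: grad f(x*) = H x* + g = (0, 0).
Eigenvalues of H: 3.1716, 8.8284.
Both eigenvalues > 0, so H is positive definite -> x* is a strict local min.

min


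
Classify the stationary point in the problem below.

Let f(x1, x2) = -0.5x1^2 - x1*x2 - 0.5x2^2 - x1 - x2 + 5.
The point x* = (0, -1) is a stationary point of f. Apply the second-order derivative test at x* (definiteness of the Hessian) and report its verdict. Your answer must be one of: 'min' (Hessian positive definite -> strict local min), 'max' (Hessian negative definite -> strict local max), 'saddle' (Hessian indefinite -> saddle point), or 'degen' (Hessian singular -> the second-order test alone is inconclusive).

Compute the Hessian H = grad^2 f:
  H = [[-1, -1], [-1, -1]]
Verify stationarity: grad f(x*) = H x* + g = (0, 0).
Eigenvalues of H: -2, 0.
H has a zero eigenvalue (singular; negative semidefinite but not definite), so H is neither positive definite, negative definite, nor indefinite. The second-order test alone is inconclusive -> degen.
(Indeed, f is constant along the null direction of H through x*, so x* is not a strict local extremum.)

degen


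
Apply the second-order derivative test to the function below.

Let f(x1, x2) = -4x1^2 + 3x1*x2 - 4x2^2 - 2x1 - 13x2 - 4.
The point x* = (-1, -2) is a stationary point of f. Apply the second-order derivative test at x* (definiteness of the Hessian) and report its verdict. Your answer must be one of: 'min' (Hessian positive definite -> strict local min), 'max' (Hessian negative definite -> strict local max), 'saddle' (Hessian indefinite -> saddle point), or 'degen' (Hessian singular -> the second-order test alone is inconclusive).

Compute the Hessian H = grad^2 f:
  H = [[-8, 3], [3, -8]]
Verify stationarity: grad f(x*) = H x* + g = (0, 0).
Eigenvalues of H: -11, -5.
Both eigenvalues < 0, so H is negative definite -> x* is a strict local max.

max


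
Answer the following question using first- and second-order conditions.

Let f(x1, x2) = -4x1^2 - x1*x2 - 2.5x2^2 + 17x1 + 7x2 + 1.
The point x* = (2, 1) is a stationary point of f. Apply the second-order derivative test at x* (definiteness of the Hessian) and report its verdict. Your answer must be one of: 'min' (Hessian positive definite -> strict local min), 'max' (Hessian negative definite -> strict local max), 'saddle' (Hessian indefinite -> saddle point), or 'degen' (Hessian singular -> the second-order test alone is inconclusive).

Compute the Hessian H = grad^2 f:
  H = [[-8, -1], [-1, -5]]
Verify stationarity: grad f(x*) = H x* + g = (0, 0).
Eigenvalues of H: -8.3028, -4.6972.
Both eigenvalues < 0, so H is negative definite -> x* is a strict local max.

max


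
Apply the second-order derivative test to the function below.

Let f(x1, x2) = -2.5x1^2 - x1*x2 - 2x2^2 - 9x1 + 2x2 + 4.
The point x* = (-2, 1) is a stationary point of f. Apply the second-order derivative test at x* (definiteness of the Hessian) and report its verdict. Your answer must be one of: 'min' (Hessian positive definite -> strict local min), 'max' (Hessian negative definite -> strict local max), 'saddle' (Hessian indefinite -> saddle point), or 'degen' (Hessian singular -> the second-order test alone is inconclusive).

Compute the Hessian H = grad^2 f:
  H = [[-5, -1], [-1, -4]]
Verify stationarity: grad f(x*) = H x* + g = (0, 0).
Eigenvalues of H: -5.618, -3.382.
Both eigenvalues < 0, so H is negative definite -> x* is a strict local max.

max


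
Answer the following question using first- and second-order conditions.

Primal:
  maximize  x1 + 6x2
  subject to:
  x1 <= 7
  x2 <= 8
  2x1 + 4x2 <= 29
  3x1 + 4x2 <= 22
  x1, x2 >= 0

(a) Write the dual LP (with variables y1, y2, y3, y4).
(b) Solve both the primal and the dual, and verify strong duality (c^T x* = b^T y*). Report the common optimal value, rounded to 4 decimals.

The standard primal-dual pair for 'max c^T x s.t. A x <= b, x >= 0' is:
  Dual:  min b^T y  s.t.  A^T y >= c,  y >= 0.

So the dual LP is:
  minimize  7y1 + 8y2 + 29y3 + 22y4
  subject to:
    y1 + 2y3 + 3y4 >= 1
    y2 + 4y3 + 4y4 >= 6
    y1, y2, y3, y4 >= 0

Solving the primal: x* = (0, 5.5).
  primal value c^T x* = 33.
Solving the dual: y* = (0, 0, 0, 1.5).
  dual value b^T y* = 33.
Strong duality: c^T x* = b^T y*. Confirmed.

33


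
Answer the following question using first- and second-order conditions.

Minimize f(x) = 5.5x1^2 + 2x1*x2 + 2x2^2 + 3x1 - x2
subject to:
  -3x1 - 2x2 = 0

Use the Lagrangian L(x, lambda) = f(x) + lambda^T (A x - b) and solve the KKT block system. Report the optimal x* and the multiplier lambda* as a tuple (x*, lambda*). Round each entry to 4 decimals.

Form the Lagrangian:
  L(x, lambda) = (1/2) x^T Q x + c^T x + lambda^T (A x - b)
Stationarity (grad_x L = 0): Q x + c + A^T lambda = 0.
Primal feasibility: A x = b.

This gives the KKT block system:
  [ Q   A^T ] [ x     ]   [-c ]
  [ A    0  ] [ lambda ] = [ b ]

Solving the linear system:
  x*      = (-0.3214, 0.4821)
  lambda* = (0.1429)
  f(x*)   = -0.7232

x* = (-0.3214, 0.4821), lambda* = (0.1429)


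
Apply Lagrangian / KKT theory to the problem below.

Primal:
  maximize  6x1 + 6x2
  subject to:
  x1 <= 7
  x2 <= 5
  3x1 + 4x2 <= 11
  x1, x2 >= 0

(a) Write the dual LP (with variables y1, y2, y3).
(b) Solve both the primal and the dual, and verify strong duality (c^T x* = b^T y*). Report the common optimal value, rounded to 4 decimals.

The standard primal-dual pair for 'max c^T x s.t. A x <= b, x >= 0' is:
  Dual:  min b^T y  s.t.  A^T y >= c,  y >= 0.

So the dual LP is:
  minimize  7y1 + 5y2 + 11y3
  subject to:
    y1 + 3y3 >= 6
    y2 + 4y3 >= 6
    y1, y2, y3 >= 0

Solving the primal: x* = (3.6667, 0).
  primal value c^T x* = 22.
Solving the dual: y* = (0, 0, 2).
  dual value b^T y* = 22.
Strong duality: c^T x* = b^T y*. Confirmed.

22


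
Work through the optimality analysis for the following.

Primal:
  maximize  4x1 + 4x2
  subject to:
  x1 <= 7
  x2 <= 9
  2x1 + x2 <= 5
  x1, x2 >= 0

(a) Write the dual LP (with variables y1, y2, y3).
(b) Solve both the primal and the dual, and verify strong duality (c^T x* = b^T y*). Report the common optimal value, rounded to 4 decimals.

The standard primal-dual pair for 'max c^T x s.t. A x <= b, x >= 0' is:
  Dual:  min b^T y  s.t.  A^T y >= c,  y >= 0.

So the dual LP is:
  minimize  7y1 + 9y2 + 5y3
  subject to:
    y1 + 2y3 >= 4
    y2 + y3 >= 4
    y1, y2, y3 >= 0

Solving the primal: x* = (0, 5).
  primal value c^T x* = 20.
Solving the dual: y* = (0, 0, 4).
  dual value b^T y* = 20.
Strong duality: c^T x* = b^T y*. Confirmed.

20


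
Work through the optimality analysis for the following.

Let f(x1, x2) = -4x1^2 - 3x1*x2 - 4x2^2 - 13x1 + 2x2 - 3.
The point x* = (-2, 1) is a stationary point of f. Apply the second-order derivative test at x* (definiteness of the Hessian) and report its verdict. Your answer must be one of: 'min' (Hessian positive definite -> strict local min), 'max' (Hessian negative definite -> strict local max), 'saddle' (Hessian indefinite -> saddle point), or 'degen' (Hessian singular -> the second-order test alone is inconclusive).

Compute the Hessian H = grad^2 f:
  H = [[-8, -3], [-3, -8]]
Verify stationarity: grad f(x*) = H x* + g = (0, 0).
Eigenvalues of H: -11, -5.
Both eigenvalues < 0, so H is negative definite -> x* is a strict local max.

max


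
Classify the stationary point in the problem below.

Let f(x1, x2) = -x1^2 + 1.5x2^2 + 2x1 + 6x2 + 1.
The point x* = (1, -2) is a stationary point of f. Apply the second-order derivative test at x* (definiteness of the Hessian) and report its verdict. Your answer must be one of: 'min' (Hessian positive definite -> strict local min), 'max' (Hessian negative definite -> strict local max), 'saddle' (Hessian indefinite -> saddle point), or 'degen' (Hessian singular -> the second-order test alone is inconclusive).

Compute the Hessian H = grad^2 f:
  H = [[-2, 0], [0, 3]]
Verify stationarity: grad f(x*) = H x* + g = (0, 0).
Eigenvalues of H: -2, 3.
Eigenvalues have mixed signs, so H is indefinite -> x* is a saddle point.

saddle


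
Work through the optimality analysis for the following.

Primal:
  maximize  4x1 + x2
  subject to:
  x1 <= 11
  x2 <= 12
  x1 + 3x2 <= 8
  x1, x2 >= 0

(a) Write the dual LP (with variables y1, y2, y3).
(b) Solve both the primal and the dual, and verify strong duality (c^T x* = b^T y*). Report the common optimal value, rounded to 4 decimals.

The standard primal-dual pair for 'max c^T x s.t. A x <= b, x >= 0' is:
  Dual:  min b^T y  s.t.  A^T y >= c,  y >= 0.

So the dual LP is:
  minimize  11y1 + 12y2 + 8y3
  subject to:
    y1 + y3 >= 4
    y2 + 3y3 >= 1
    y1, y2, y3 >= 0

Solving the primal: x* = (8, 0).
  primal value c^T x* = 32.
Solving the dual: y* = (0, 0, 4).
  dual value b^T y* = 32.
Strong duality: c^T x* = b^T y*. Confirmed.

32


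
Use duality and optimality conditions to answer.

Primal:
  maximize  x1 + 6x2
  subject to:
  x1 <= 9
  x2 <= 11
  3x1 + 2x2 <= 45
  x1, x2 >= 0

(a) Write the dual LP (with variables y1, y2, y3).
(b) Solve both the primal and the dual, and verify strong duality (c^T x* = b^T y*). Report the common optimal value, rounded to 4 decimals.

The standard primal-dual pair for 'max c^T x s.t. A x <= b, x >= 0' is:
  Dual:  min b^T y  s.t.  A^T y >= c,  y >= 0.

So the dual LP is:
  minimize  9y1 + 11y2 + 45y3
  subject to:
    y1 + 3y3 >= 1
    y2 + 2y3 >= 6
    y1, y2, y3 >= 0

Solving the primal: x* = (7.6667, 11).
  primal value c^T x* = 73.6667.
Solving the dual: y* = (0, 5.3333, 0.3333).
  dual value b^T y* = 73.6667.
Strong duality: c^T x* = b^T y*. Confirmed.

73.6667


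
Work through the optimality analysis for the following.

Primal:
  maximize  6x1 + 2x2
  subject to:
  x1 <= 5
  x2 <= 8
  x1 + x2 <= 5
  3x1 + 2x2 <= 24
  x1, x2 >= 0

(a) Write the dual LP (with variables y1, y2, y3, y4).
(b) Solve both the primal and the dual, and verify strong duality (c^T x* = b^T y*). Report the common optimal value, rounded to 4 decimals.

The standard primal-dual pair for 'max c^T x s.t. A x <= b, x >= 0' is:
  Dual:  min b^T y  s.t.  A^T y >= c,  y >= 0.

So the dual LP is:
  minimize  5y1 + 8y2 + 5y3 + 24y4
  subject to:
    y1 + y3 + 3y4 >= 6
    y2 + y3 + 2y4 >= 2
    y1, y2, y3, y4 >= 0

Solving the primal: x* = (5, 0).
  primal value c^T x* = 30.
Solving the dual: y* = (4, 0, 2, 0).
  dual value b^T y* = 30.
Strong duality: c^T x* = b^T y*. Confirmed.

30


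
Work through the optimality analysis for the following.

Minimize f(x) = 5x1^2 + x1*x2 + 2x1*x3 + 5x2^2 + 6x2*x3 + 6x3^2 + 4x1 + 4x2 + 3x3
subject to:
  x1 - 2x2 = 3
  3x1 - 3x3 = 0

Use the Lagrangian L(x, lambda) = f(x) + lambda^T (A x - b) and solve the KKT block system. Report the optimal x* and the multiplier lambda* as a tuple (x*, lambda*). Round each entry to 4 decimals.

Form the Lagrangian:
  L(x, lambda) = (1/2) x^T Q x + c^T x + lambda^T (A x - b)
Stationarity (grad_x L = 0): Q x + c + A^T lambda = 0.
Primal feasibility: A x = b.

This gives the KKT block system:
  [ Q   A^T ] [ x     ]   [-c ]
  [ A    0  ] [ lambda ] = [ b ]

Solving the linear system:
  x*      = (0.2535, -1.3732, 0.2535)
  lambda* = (-3.9789, -0.5634)
  f(x*)   = 4.1092

x* = (0.2535, -1.3732, 0.2535), lambda* = (-3.9789, -0.5634)


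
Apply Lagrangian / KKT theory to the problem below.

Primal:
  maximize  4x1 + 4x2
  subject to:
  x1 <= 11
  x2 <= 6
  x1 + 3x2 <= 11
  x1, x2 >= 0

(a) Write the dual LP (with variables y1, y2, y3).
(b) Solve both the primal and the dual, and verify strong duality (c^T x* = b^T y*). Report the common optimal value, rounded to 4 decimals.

The standard primal-dual pair for 'max c^T x s.t. A x <= b, x >= 0' is:
  Dual:  min b^T y  s.t.  A^T y >= c,  y >= 0.

So the dual LP is:
  minimize  11y1 + 6y2 + 11y3
  subject to:
    y1 + y3 >= 4
    y2 + 3y3 >= 4
    y1, y2, y3 >= 0

Solving the primal: x* = (11, 0).
  primal value c^T x* = 44.
Solving the dual: y* = (2.6667, 0, 1.3333).
  dual value b^T y* = 44.
Strong duality: c^T x* = b^T y*. Confirmed.

44


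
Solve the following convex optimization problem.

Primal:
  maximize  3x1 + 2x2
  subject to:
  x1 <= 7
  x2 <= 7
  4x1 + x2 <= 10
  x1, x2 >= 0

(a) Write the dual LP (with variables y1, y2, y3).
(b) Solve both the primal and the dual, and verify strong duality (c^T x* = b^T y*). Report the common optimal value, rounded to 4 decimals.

The standard primal-dual pair for 'max c^T x s.t. A x <= b, x >= 0' is:
  Dual:  min b^T y  s.t.  A^T y >= c,  y >= 0.

So the dual LP is:
  minimize  7y1 + 7y2 + 10y3
  subject to:
    y1 + 4y3 >= 3
    y2 + y3 >= 2
    y1, y2, y3 >= 0

Solving the primal: x* = (0.75, 7).
  primal value c^T x* = 16.25.
Solving the dual: y* = (0, 1.25, 0.75).
  dual value b^T y* = 16.25.
Strong duality: c^T x* = b^T y*. Confirmed.

16.25


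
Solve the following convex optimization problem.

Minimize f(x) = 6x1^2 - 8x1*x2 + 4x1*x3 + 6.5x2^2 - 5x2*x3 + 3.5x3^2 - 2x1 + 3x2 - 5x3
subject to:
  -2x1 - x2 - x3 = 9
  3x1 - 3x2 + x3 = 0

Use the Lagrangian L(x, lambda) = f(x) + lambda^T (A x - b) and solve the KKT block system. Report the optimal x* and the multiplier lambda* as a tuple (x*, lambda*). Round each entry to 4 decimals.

Form the Lagrangian:
  L(x, lambda) = (1/2) x^T Q x + c^T x + lambda^T (A x - b)
Stationarity (grad_x L = 0): Q x + c + A^T lambda = 0.
Primal feasibility: A x = b.

This gives the KKT block system:
  [ Q   A^T ] [ x     ]   [-c ]
  [ A    0  ] [ lambda ] = [ b ]

Solving the linear system:
  x*      = (-2.6078, -2.902, -0.8824)
  lambda* = (-7.6863, -0.5882)
  f(x*)   = 35.049

x* = (-2.6078, -2.902, -0.8824), lambda* = (-7.6863, -0.5882)


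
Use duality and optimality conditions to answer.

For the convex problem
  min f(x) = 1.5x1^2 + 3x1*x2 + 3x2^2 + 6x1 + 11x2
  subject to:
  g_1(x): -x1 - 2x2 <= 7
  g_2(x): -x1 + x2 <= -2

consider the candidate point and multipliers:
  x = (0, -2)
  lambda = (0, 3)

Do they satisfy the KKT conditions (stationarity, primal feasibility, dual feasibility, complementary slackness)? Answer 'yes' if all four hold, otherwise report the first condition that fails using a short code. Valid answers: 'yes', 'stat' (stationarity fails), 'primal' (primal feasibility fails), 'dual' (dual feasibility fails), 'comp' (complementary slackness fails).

Gradient of f: grad f(x) = Q x + c = (0, -1)
Constraint values g_i(x) = a_i^T x - b_i:
  g_1((0, -2)) = -3
  g_2((0, -2)) = 0
Stationarity residual: grad f(x) + sum_i lambda_i a_i = (-3, 2)
  -> stationarity FAILS
Primal feasibility (all g_i <= 0): OK
Dual feasibility (all lambda_i >= 0): OK
Complementary slackness (lambda_i * g_i(x) = 0 for all i): OK

Verdict: the first failing condition is stationarity -> stat.

stat


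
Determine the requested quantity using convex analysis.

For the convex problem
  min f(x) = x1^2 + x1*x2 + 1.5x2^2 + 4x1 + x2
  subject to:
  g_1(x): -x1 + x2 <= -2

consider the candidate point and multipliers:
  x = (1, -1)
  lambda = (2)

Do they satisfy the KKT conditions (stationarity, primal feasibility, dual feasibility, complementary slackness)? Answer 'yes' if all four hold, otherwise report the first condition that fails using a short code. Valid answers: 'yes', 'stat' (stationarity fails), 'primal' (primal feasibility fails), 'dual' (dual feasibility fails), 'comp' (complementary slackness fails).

Gradient of f: grad f(x) = Q x + c = (5, -1)
Constraint values g_i(x) = a_i^T x - b_i:
  g_1((1, -1)) = 0
Stationarity residual: grad f(x) + sum_i lambda_i a_i = (3, 1)
  -> stationarity FAILS
Primal feasibility (all g_i <= 0): OK
Dual feasibility (all lambda_i >= 0): OK
Complementary slackness (lambda_i * g_i(x) = 0 for all i): OK

Verdict: the first failing condition is stationarity -> stat.

stat


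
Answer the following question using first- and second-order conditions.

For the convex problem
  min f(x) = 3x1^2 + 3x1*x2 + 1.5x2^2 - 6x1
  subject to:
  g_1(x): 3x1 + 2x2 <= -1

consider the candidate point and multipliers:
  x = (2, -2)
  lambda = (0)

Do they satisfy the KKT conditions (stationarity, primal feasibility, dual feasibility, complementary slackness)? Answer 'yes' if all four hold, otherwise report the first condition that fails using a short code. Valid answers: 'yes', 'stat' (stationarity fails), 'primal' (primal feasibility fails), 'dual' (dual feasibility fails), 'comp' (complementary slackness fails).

Gradient of f: grad f(x) = Q x + c = (0, 0)
Constraint values g_i(x) = a_i^T x - b_i:
  g_1((2, -2)) = 3
Stationarity residual: grad f(x) + sum_i lambda_i a_i = (0, 0)
  -> stationarity OK
Primal feasibility (all g_i <= 0): FAILS
Dual feasibility (all lambda_i >= 0): OK
Complementary slackness (lambda_i * g_i(x) = 0 for all i): OK

Verdict: the first failing condition is primal_feasibility -> primal.

primal
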